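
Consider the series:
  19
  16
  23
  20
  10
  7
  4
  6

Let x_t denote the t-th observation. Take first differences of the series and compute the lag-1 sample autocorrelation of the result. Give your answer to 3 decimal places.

First differences Δx: -3, 7, -3, -10, -3, -3, 2
Mean of differences = -1.8571
Numerator Σ(Δx_t−Δx̄)(Δx_{t+1}−Δx̄) = -4.7347
Denominator Σ(Δx_t−Δx̄)² = 164.8571
r_1(Δx) = -4.7347 / 164.8571 = -0.029

-0.029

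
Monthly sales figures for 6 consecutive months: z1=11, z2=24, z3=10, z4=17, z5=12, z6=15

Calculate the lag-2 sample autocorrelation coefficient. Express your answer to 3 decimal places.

0.389

Mean z̄ = (11 + 24 + 10 + 17 + 12 + 15)/6 = 14.8333
Deviations from mean: -3.8333, 9.1667, -4.8333, 2.1667, -2.8333, 0.1667
Numerator Σ_{t=1}^{4}(z_t−z̄)(z_{t+2}−z̄) = 52.4444
Denominator Σ(z_t−z̄)² = 134.8333
r_2 = 52.4444 / 134.8333 = 0.389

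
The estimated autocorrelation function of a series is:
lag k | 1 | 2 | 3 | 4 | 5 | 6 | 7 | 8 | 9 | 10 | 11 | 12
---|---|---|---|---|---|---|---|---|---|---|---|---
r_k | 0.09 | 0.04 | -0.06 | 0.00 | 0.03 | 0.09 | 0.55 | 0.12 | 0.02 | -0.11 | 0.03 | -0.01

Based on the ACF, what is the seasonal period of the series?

7

The largest autocorrelation is r_7 = 0.55; the remaining lags stay at or below 0.12.
The dominant spike at lag 7 indicates a seasonal period of 7.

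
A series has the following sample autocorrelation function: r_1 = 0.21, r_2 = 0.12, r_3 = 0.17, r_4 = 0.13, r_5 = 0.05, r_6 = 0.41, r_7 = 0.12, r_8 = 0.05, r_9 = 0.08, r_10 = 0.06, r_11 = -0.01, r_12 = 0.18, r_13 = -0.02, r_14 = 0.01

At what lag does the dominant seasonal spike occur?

The largest autocorrelation is r_6 = 0.41; the remaining lags stay at or below 0.21. The elevated value at lag 1 (0.21), dropping to 0.12 at lag 2, reflects decaying short-term dependence rather than seasonality.
The dominant spike at lag 6 indicates a seasonal period of 6.

6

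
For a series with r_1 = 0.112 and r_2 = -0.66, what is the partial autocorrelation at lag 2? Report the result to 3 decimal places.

φ_{22} = (r_2 − r_1²) / (1 − r_1²)
r_1² = (0.112)² = 0.012544
Numerator = -0.66 − 0.0125 = -0.6725; denominator = 1 − 0.0125 = 0.9875
φ_{22} = -0.6725 / 0.9875 = -0.681

-0.681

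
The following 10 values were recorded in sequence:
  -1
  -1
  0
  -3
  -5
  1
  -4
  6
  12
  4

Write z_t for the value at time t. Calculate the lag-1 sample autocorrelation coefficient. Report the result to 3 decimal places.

0.402

Mean z̄ = (-1 − 1 + 0 − 3 − 5 + 1 − 4 + 6 + 12 + 4)/10 = 0.9000
Numerator Σ_{t=1}^{9}(z_t−z̄)(z_{t+1}−z̄) = 96.7900
Denominator Σ(z_t−z̄)² = 240.9000
r_1 = 96.7900 / 240.9000 = 0.402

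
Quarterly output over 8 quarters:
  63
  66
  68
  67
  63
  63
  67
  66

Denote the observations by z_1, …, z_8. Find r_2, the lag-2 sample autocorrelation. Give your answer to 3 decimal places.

-0.691

Mean z̄ = (63 + 66 + 68 + 67 + 63 + 63 + 67 + 66)/8 = 65.3750
Deviations from mean: -2.3750, 0.6250, 2.6250, 1.6250, -2.3750, -2.3750, 1.6250, 0.6250
Numerator Σ_{t=1}^{6}(z_t−z̄)(z_{t+2}−z̄) = -20.6563
Denominator Σ(z_t−z̄)² = 29.8750
r_2 = -20.6563 / 29.8750 = -0.691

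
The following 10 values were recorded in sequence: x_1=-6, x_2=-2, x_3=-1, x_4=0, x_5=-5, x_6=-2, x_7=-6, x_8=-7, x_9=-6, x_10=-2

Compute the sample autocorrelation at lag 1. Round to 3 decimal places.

0.190

Mean x̄ = (-6 − 2 − 1 + 0 − 5 − 2 − 6 − 7 − 6 − 2)/10 = -3.7000
Numerator Σ_{t=1}^{9}(x_t−x̄)(x_{t+1}−x̄) = 11.0100
Denominator Σ(x_t−x̄)² = 58.1000
r_1 = 11.0100 / 58.1000 = 0.190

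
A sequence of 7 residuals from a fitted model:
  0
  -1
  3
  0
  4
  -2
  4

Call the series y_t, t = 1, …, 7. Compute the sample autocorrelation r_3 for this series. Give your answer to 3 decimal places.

Mean ȳ = (0 − 1 + 3 + 0 + 4 − 2 + 4)/7 = 1.1429
Deviations from mean: -1.1429, -2.1429, 1.8571, -1.1429, 2.8571, -3.1429, 2.8571
Numerator Σ_{t=1}^{4}(y_t−ȳ)(y_{t+3}−ȳ) = -13.9184
Denominator Σ(y_t−ȳ)² = 36.8571
r_3 = -13.9184 / 36.8571 = -0.378

-0.378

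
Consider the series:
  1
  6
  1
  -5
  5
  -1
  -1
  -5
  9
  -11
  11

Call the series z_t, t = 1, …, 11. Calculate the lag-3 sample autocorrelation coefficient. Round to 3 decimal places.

-0.105

Mean z̄ = (1 + 6 + 1 − 5 + 5 − 1 − 1 − 5 + 9 − 11 + 11)/11 = 0.9091
Numerator Σ_{t=1}^{8}(z_t−z̄)(z_{t+3}−z̄) = -45.1157
Denominator Σ(z_t−z̄)² = 428.9091
r_3 = -45.1157 / 428.9091 = -0.105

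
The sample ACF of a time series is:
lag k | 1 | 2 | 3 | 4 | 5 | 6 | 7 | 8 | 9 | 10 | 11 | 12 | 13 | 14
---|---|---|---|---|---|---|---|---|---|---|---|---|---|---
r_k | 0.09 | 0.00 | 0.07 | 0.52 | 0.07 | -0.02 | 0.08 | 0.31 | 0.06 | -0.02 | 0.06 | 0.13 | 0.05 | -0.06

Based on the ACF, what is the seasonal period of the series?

4

The largest autocorrelation is r_4 = 0.52, with a weaker echo at lag 8 (0.31); the remaining lags stay at or below 0.13.
The dominant spike at lag 4 indicates a seasonal period of 4.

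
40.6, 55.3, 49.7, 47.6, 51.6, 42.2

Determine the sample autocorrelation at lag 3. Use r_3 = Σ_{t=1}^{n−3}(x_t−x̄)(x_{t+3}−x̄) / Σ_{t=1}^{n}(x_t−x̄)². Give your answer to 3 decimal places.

0.122

Mean x̄ = (40.6 + 55.3 + 49.7 + 47.6 + 51.6 + 42.2)/6 = 47.8333
Σ(x_t−x̄)(x_{t+3}−x̄) = (1.6878) + (28.1244) + (-10.5156) = 19.2967
Denominator Σ(x_t−x̄)² = 157.5333
r_3 = 19.2967 / 157.5333 = 0.122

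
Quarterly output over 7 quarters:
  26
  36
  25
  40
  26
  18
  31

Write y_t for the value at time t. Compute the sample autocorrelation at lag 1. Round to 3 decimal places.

Mean ȳ = (26 + 36 + 25 + 40 + 26 + 18 + 31)/7 = 28.8571
Deviations from mean: -2.8571, 7.1429, -3.8571, 11.1429, -2.8571, -10.8571, 2.1429
Σ(y_t−ȳ)(y_{t+1}−ȳ) = (-20.4082) + (-27.5510) + (-42.9796) + (-31.8367) + (31.0204) + (-23.2653) = -115.0204
Denominator Σ(y_t−ȳ)² = 328.8571
r_1 = -115.0204 / 328.8571 = -0.350

-0.350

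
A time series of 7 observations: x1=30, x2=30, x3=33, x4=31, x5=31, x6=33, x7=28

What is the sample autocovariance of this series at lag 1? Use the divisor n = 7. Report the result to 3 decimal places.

-0.942

Mean x̄ = (30 + 30 + 33 + 31 + 31 + 33 + 28)/7 = 30.8571
Σ_{t=1}^{6}(x_t−x̄)(x_{t+1}−x̄) = -6.5918
γ_1 = -6.5918 / 7 = -0.942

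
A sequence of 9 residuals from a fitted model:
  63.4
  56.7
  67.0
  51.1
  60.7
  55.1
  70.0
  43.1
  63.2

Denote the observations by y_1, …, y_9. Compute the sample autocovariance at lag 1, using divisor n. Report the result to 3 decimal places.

-44.121

Mean ȳ = (63.4 + 56.7 + 67.0 + 51.1 + 60.7 + 55.1 + 70.0 + 43.1 + 63.2)/9 = 58.9222
Σ_{t=1}^{8}(y_t−ȳ)(y_{t+1}−ȳ) = -397.0894
γ_1 = -397.0894 / 9 = -44.121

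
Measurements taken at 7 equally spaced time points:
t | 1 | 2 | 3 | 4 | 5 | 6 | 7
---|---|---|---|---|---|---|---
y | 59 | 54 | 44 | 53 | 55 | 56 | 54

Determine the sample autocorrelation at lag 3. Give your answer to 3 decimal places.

Mean ȳ = (59 + 54 + 44 + 53 + 55 + 56 + 54)/7 = 53.5714
Σ(y_t−ȳ)(y_{t+3}−ȳ) = (-3.1020) + (0.6122) + (-23.2449) + (-0.2449) = -25.9796
Denominator Σ(y_t−ȳ)² = 129.7143
r_3 = -25.9796 / 129.7143 = -0.200

-0.200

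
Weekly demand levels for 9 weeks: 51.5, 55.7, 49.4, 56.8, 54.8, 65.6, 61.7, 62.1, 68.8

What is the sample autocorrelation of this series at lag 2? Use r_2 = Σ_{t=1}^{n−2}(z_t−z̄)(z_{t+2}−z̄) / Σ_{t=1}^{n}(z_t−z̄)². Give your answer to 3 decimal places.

Mean z̄ = (51.5 + 55.7 + 49.4 + 56.8 + 54.8 + 65.6 + 61.7 + 62.1 + 68.8)/9 = 58.4889
Σ(z_t−z̄)(z_{t+2}−z̄) = (63.5212) + (4.7101) + (33.5279) + (-12.0099) + (-11.8454) + (25.6790) + (33.1101) = 136.6931
Denominator Σ(z_t−z̄)² = 335.9289
r_2 = 136.6931 / 335.9289 = 0.407

0.407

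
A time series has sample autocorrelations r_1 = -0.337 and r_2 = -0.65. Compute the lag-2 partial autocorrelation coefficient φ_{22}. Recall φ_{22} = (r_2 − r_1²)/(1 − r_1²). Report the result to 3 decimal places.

φ_{22} = (r_2 − r_1²) / (1 − r_1²)
r_1² = (-0.337)² = 0.113569
Numerator = -0.65 − 0.1136 = -0.7636; denominator = 1 − 0.1136 = 0.8864
φ_{22} = -0.7636 / 0.8864 = -0.861

-0.861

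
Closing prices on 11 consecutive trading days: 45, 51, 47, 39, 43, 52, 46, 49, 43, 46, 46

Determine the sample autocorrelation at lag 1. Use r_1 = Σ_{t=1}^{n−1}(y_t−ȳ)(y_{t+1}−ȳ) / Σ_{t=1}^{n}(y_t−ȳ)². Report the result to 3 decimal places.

Mean ȳ = (45 + 51 + 47 + 39 + 43 + 52 + 46 + 49 + 43 + 46 + 46)/11 = 46.0909
Numerator Σ_{t=1}^{10}(y_t−ȳ)(y_{t+1}−ȳ) = -13.1901
Denominator Σ(y_t−ȳ)² = 138.9091
r_1 = -13.1901 / 138.9091 = -0.095

-0.095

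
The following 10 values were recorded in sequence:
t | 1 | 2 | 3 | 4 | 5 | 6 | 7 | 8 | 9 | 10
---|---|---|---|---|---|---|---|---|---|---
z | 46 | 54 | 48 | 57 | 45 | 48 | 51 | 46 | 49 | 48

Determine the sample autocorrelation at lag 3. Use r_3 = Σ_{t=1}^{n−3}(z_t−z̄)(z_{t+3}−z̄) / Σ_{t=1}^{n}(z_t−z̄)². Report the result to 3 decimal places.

-0.140

Mean z̄ = (46 + 54 + 48 + 57 + 45 + 48 + 51 + 46 + 49 + 48)/10 = 49.2000
Σ(z_t−z̄)(z_{t+3}−z̄) = (-24.9600) + (-20.1600) + (1.4400) + (14.0400) + (13.4400) + (0.2400) + (-2.1600) = -18.1200
Denominator Σ(z_t−z̄)² = 129.6000
r_3 = -18.1200 / 129.6000 = -0.140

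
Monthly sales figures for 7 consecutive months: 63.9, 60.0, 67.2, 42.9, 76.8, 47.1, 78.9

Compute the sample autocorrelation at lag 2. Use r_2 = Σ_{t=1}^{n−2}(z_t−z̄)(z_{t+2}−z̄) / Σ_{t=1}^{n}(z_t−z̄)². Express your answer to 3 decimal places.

Mean z̄ = (63.9 + 60.0 + 67.2 + 42.9 + 76.8 + 47.1 + 78.9)/7 = 62.4000
Deviations from mean: 1.5000, -2.4000, 4.8000, -19.5000, 14.4000, -15.3000, 16.5000
Σ(z_t−z̄)(z_{t+2}−z̄) = (7.2000) + (46.8000) + (69.1200) + (298.3500) + (237.6000) = 659.0700
Denominator Σ(z_t−z̄)² = 1125.0000
r_2 = 659.0700 / 1125.0000 = 0.586

0.586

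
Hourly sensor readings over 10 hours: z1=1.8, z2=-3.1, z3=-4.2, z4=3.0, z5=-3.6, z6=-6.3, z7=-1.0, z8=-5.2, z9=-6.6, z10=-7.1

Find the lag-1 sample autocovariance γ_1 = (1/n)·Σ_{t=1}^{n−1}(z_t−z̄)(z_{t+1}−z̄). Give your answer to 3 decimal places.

0.176

Mean z̄ = (1.8 − 3.1 − 4.2 + 3.0 − 3.6 − 6.3 − 1.0 − 5.2 − 6.6 − 7.1)/10 = -3.2300
Σ_{t=1}^{9}(z_t−z̄)(z_{t+1}−z̄) = 1.7571
γ_1 = 1.7571 / 10 = 0.176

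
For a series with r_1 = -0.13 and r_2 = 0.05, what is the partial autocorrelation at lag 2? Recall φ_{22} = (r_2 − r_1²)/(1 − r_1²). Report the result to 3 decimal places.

0.034

φ_{22} = (r_2 − r_1²) / (1 − r_1²)
r_1² = (-0.13)² = 0.0169
Numerator = 0.05 − 0.0169 = 0.0331; denominator = 1 − 0.0169 = 0.9831
φ_{22} = 0.0331 / 0.9831 = 0.034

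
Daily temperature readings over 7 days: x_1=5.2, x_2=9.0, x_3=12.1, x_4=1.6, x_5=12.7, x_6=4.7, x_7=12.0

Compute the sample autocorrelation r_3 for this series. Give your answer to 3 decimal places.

Mean x̄ = (5.2 + 9.0 + 12.1 + 1.6 + 12.7 + 4.7 + 12.0)/7 = 8.1857
Deviations from mean: -2.9857, 0.8143, 3.9143, -6.5857, 4.5143, -3.4857, 3.8143
Numerator Σ_{t=1}^{4}(x_t−x̄)(x_{t+3}−x̄) = -15.4249
Denominator Σ(x_t−x̄)² = 115.3486
r_3 = -15.4249 / 115.3486 = -0.134

-0.134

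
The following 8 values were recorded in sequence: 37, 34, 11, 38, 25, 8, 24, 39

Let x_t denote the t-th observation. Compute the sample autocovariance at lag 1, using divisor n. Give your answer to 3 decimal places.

Mean x̄ = (37 + 34 + 11 + 38 + 25 + 8 + 24 + 39)/8 = 27.0000
Σ_{t=1}^{7}(x_t−x̄)(x_{t+1}−x̄) = -181.0000
γ_1 = -181.0000 / 8 = -22.625

-22.625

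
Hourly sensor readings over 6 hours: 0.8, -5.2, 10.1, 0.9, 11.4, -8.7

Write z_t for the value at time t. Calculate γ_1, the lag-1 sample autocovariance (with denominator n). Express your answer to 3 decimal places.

Mean z̄ = (0.8 − 5.2 + 10.1 + 0.9 + 11.4 − 8.7)/6 = 1.5500
Σ_{t=1}^{5}(z_t−z̄)(z_{t+1}−z̄) = -165.5725
γ_1 = -165.5725 / 6 = -27.595

-27.595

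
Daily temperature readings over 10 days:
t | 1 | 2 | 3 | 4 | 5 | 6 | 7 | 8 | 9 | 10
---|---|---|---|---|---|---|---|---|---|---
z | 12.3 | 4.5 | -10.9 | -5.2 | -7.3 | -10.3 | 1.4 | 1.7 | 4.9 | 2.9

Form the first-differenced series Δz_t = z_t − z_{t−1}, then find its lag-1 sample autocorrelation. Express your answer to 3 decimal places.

First differences Δz: -7.8, -15.4, 5.7, -2.1, -3.0, 11.7, 0.3, 3.2, -2.0
Mean of differences = -1.0444
Numerator Σ(Δz_t−Δz̄)(Δz_{t+1}−Δz̄) = -11.0331
Denominator Σ(Δz_t−Δz̄)² = 485.3022
r_1(Δz) = -11.0331 / 485.3022 = -0.023

-0.023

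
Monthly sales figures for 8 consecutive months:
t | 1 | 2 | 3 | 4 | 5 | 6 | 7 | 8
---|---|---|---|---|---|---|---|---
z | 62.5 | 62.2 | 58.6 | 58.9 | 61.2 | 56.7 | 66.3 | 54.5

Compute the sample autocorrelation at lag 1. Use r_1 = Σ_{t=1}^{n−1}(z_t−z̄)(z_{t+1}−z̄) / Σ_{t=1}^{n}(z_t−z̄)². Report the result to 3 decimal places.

-0.593

Mean z̄ = (62.5 + 62.2 + 58.6 + 58.9 + 61.2 + 56.7 + 66.3 + 54.5)/8 = 60.1125
Deviations from mean: 2.3875, 2.0875, -1.5125, -1.2125, 1.0875, -3.4125, 6.1875, -5.6125
Σ(z_t−z̄)(z_{t+1}−z̄) = (4.9839) + (-3.1573) + (1.8339) + (-1.3186) + (-3.7111) + (-21.1148) + (-34.7273) = -57.2114
Denominator Σ(z_t−z̄)² = 96.4288
r_1 = -57.2114 / 96.4288 = -0.593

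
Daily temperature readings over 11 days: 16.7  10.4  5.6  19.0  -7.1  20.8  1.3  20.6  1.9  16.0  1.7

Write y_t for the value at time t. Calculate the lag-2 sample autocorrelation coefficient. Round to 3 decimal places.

0.667

Mean ȳ = (16.7 + 10.4 + 5.6 + 19.0 − 7.1 + 20.8 + 1.3 + 20.6 + 1.9 + 16.0 + 1.7)/11 = 9.7182
Numerator Σ_{t=1}^{9}(y_t−ȳ)(y_{t+2}−ȳ) = 608.7248
Denominator Σ(y_t−ȳ)² = 912.1364
r_2 = 608.7248 / 912.1364 = 0.667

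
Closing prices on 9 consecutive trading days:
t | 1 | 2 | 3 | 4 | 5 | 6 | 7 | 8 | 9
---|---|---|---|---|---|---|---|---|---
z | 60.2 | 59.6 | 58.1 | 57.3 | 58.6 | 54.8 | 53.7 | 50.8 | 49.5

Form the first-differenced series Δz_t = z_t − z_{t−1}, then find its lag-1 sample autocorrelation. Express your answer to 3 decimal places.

First differences Δz: -0.6, -1.5, -0.8, 1.3, -3.8, -1.1, -2.9, -1.3
Mean of differences = -1.3375
Numerator Σ(Δz_t−Δz̄)(Δz_{t+1}−Δz̄) = -6.2989
Denominator Σ(Δz_t−Δz̄)² = 16.3788
r_1(Δz) = -6.2989 / 16.3788 = -0.385

-0.385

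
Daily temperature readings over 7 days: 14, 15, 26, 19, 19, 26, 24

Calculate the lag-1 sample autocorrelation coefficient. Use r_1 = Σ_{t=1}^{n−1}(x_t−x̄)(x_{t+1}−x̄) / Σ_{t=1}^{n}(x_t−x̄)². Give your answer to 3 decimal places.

0.071

Mean x̄ = (14 + 15 + 26 + 19 + 19 + 26 + 24)/7 = 20.4286
Deviations from mean: -6.4286, -5.4286, 5.5714, -1.4286, -1.4286, 5.5714, 3.5714
Σ(x_t−x̄)(x_{t+1}−x̄) = (34.8980) + (-30.2449) + (-7.9592) + (2.0408) + (-7.9592) + (19.8980) = 10.6735
Denominator Σ(x_t−x̄)² = 149.7143
r_1 = 10.6735 / 149.7143 = 0.071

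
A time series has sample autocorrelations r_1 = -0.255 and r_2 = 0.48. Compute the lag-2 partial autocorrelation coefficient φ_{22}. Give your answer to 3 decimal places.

φ_{22} = (r_2 − r_1²) / (1 − r_1²)
r_1² = (-0.255)² = 0.065025
Numerator = 0.48 − 0.0650 = 0.4150; denominator = 1 − 0.0650 = 0.9350
φ_{22} = 0.4150 / 0.9350 = 0.444

0.444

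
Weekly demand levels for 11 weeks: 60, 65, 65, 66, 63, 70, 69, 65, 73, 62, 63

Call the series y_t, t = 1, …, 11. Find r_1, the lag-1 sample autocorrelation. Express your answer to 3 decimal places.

Mean ȳ = (60 + 65 + 65 + 66 + 63 + 70 + 69 + 65 + 73 + 62 + 63)/11 = 65.5455
Numerator Σ_{t=1}^{10}(y_t−ȳ)(y_{t+1}−ȳ) = -17.3884
Denominator Σ(y_t−ȳ)² = 144.7273
r_1 = -17.3884 / 144.7273 = -0.120

-0.120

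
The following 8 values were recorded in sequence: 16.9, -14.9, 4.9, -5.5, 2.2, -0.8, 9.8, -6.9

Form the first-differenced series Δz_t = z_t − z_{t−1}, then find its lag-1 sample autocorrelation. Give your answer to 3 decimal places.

First differences Δz: -31.8, 19.8, -10.4, 7.7, -3.0, 10.6, -16.7
Mean of differences = -3.4000
Numerator Σ(Δz_t−Δz̄)(Δz_{t+1}−Δz̄) = -1075.1400
Denominator Σ(Δz_t−Δz̄)² = 1890.0600
r_1(Δz) = -1075.1400 / 1890.0600 = -0.569

-0.569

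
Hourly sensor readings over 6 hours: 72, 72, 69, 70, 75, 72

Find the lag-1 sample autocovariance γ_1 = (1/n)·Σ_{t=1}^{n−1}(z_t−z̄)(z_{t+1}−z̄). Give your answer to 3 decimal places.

-0.130

Mean z̄ = (72 + 72 + 69 + 70 + 75 + 72)/6 = 71.6667
Deviations: 0.3333, 0.3333, -2.6667, -1.6667, 3.3333, 0.3333
Σ_{t=1}^{5}(z_t−z̄)(z_{t+1}−z̄) = -0.7778
γ_1 = -0.7778 / 6 = -0.130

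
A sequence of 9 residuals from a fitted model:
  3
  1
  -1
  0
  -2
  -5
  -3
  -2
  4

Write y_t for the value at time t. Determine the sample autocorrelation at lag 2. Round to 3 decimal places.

Mean ȳ = (3 + 1 − 1 + 0 − 2 − 5 − 3 − 2 + 4)/9 = -0.5556
Σ(y_t−ȳ)(y_{t+2}−ȳ) = (-1.5802) + (0.8642) + (0.6420) + (-2.4691) + (3.5309) + (6.4198) + (-11.1358) = -3.7284
Denominator Σ(y_t−ȳ)² = 66.2222
r_2 = -3.7284 / 66.2222 = -0.056

-0.056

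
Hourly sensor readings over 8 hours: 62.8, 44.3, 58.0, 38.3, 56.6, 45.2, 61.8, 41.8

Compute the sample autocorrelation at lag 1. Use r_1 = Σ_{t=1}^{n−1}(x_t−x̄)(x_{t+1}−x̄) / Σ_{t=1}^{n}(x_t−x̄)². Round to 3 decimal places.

-0.727

Mean x̄ = (62.8 + 44.3 + 58.0 + 38.3 + 56.6 + 45.2 + 61.8 + 41.8)/8 = 51.1000
Deviations from mean: 11.7000, -6.8000, 6.9000, -12.8000, 5.5000, -5.9000, 10.7000, -9.3000
Σ(x_t−x̄)(x_{t+1}−x̄) = (-79.5600) + (-46.9200) + (-88.3200) + (-70.4000) + (-32.4500) + (-63.1300) + (-99.5100) = -480.2900
Denominator Σ(x_t−x̄)² = 660.6200
r_1 = -480.2900 / 660.6200 = -0.727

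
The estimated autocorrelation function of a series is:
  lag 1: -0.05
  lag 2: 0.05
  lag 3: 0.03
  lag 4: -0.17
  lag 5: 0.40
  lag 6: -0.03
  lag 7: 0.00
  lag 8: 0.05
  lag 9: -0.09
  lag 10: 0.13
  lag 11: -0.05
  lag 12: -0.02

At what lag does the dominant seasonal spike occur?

5

The largest autocorrelation is r_5 = 0.40; the remaining lags stay at or below 0.13.
The dominant spike at lag 5 indicates a seasonal period of 5.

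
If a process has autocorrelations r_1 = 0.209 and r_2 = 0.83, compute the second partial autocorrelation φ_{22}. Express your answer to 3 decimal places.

0.822

φ_{22} = (r_2 − r_1²) / (1 − r_1²)
r_1² = (0.209)² = 0.043681
Numerator = 0.83 − 0.0437 = 0.7863; denominator = 1 − 0.0437 = 0.9563
φ_{22} = 0.7863 / 0.9563 = 0.822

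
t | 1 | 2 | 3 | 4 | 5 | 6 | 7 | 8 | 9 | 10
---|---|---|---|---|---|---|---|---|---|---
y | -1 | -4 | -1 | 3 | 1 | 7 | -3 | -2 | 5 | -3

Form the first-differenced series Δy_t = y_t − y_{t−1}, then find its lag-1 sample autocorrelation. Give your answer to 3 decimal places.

First differences Δy: -3, 3, 4, -2, 6, -10, 1, 7, -8
Mean of differences = -0.2222
Numerator Σ(Δy_t−Δȳ)(Δy_{t+1}−Δȳ) = -134.0494
Denominator Σ(Δy_t−Δȳ)² = 287.5556
r_1(Δy) = -134.0494 / 287.5556 = -0.466

-0.466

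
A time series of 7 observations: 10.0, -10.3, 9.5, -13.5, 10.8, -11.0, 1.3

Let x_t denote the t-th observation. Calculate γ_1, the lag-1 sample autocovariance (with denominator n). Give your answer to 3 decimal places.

Mean x̄ = (10.0 − 10.3 + 9.5 − 13.5 + 10.8 − 11.0 + 1.3)/7 = -0.4571
Deviations: 10.4571, -9.8429, 9.9571, -13.0429, 11.2571, -10.5429, 1.7571
Σ_{t=1}^{6}(x_t−x̄)(x_{t+1}−x̄) = -614.8376
γ_1 = -614.8376 / 7 = -87.834

-87.834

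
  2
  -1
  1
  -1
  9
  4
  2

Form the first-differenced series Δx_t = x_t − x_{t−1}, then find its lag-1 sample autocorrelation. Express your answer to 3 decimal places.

-0.479

First differences Δx: -3, 2, -2, 10, -5, -2
Mean of differences = 0.0000
Numerator Σ(Δx_t−Δx̄)(Δx_{t+1}−Δx̄) = -70.0000
Denominator Σ(Δx_t−Δx̄)² = 146.0000
r_1(Δx) = -70.0000 / 146.0000 = -0.479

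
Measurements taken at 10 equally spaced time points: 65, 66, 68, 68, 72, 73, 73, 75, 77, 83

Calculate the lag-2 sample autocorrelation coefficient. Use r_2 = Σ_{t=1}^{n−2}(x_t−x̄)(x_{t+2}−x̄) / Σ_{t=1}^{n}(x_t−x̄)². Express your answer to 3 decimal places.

Mean x̄ = (65 + 66 + 68 + 68 + 72 + 73 + 73 + 75 + 77 + 83)/10 = 72.0000
Numerator Σ_{t=1}^{8}(x_t−x̄)(x_{t+2}−x̄) = 89.0000
Denominator Σ(x_t−x̄)² = 274.0000
r_2 = 89.0000 / 274.0000 = 0.325

0.325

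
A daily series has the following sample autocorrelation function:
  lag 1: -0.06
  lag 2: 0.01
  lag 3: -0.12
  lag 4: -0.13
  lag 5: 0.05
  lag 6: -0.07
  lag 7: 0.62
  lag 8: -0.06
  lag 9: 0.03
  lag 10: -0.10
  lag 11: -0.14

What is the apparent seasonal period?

The largest autocorrelation is r_7 = 0.62; the remaining lags stay at or below 0.05.
The dominant spike at lag 7 indicates a seasonal period of 7.

7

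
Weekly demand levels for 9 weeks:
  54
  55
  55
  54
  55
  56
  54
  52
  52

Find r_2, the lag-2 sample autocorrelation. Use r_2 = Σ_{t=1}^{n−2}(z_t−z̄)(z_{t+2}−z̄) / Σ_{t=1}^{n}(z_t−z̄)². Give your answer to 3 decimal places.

-0.233

Mean z̄ = (54 + 55 + 55 + 54 + 55 + 56 + 54 + 52 + 52)/9 = 54.1111
Σ(z_t−z̄)(z_{t+2}−z̄) = (-0.0988) + (-0.0988) + (0.7901) + (-0.2099) + (-0.0988) + (-3.9877) + (0.2346) = -3.4691
Denominator Σ(z_t−z̄)² = 14.8889
r_2 = -3.4691 / 14.8889 = -0.233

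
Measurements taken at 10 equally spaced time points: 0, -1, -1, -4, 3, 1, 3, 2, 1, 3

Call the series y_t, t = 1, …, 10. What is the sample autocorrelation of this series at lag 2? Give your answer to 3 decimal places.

0.287

Mean ȳ = (0 − 1 − 1 − 4 + 3 + 1 + 3 + 2 + 1 + 3)/10 = 0.7000
Numerator Σ_{t=1}^{8}(y_t−ȳ)(y_{t+2}−ȳ) = 13.2200
Denominator Σ(y_t−ȳ)² = 46.1000
r_2 = 13.2200 / 46.1000 = 0.287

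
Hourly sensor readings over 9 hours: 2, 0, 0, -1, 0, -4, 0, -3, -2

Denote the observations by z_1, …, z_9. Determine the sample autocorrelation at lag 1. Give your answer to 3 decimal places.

Mean z̄ = (2 + 0 + 0 − 1 + 0 − 4 + 0 − 3 − 2)/9 = -0.8889
Numerator Σ_{t=1}^{8}(z_t−z̄)(z_{t+1}−z̄) = -1.9012
Denominator Σ(z_t−z̄)² = 26.8889
r_1 = -1.9012 / 26.8889 = -0.071

-0.071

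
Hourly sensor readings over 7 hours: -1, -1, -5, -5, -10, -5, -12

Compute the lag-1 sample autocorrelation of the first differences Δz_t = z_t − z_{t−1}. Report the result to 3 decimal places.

-0.745

First differences Δz: 0, -4, 0, -5, 5, -7
Mean of differences = -1.8333
Numerator Σ(Δz_t−Δz̄)(Δz_{t+1}−Δz̄) = -70.6944
Denominator Σ(Δz_t−Δz̄)² = 94.8333
r_1(Δz) = -70.6944 / 94.8333 = -0.745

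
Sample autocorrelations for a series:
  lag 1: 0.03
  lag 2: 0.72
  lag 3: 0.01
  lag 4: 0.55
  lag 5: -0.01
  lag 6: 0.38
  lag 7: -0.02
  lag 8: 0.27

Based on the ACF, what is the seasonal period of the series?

2

The largest autocorrelation is r_2 = 0.72, with weaker echoes at lags 4 (0.55), 6 (0.38) and 8 (0.27); the remaining lags stay at or below 0.03.
The dominant spike at lag 2 indicates a seasonal period of 2.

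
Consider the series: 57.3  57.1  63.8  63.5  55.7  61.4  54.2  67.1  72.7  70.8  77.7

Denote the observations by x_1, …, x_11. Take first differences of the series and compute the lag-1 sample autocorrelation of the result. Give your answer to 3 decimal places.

First differences Δx: -0.2, 6.7, -0.3, -7.8, 5.7, -7.2, 12.9, 5.6, -1.9, 6.9
Mean of differences = 2.0400
Numerator Σ(Δx_t−Δx̄)(Δx_{t+1}−Δx̄) = -163.0096
Denominator Σ(Δx_t−Δx̄)² = 397.5640
r_1(Δx) = -163.0096 / 397.5640 = -0.410

-0.410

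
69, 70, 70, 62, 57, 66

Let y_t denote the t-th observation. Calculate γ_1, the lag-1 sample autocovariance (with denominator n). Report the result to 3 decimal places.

7.704

Mean ȳ = (69 + 70 + 70 + 62 + 57 + 66)/6 = 65.6667
Σ_{t=1}^{5}(y_t−ȳ)(y_{t+1}−ȳ) = 46.2222
γ_1 = 46.2222 / 6 = 7.704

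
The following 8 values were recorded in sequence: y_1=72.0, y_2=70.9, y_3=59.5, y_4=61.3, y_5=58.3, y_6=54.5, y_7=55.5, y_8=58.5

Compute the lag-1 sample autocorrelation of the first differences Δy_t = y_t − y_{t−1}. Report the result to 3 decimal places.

-0.255

First differences Δy: -1.1, -11.4, 1.8, -3.0, -3.8, 1.0, 3.0
Mean of differences = -1.9286
Numerator Σ(Δy_t−Δȳ)(Δy_{t+1}−Δȳ) = -36.1994
Denominator Σ(Δy_t−Δȳ)² = 141.8143
r_1(Δy) = -36.1994 / 141.8143 = -0.255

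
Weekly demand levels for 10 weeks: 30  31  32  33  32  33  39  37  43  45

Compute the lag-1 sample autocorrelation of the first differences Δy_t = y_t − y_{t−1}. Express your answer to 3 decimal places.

-0.480

First differences Δy: 1, 1, 1, -1, 1, 6, -2, 6, 2
Mean of differences = 1.6667
Numerator Σ(Δy_t−Δȳ)(Δy_{t+1}−Δȳ) = -28.7778
Denominator Σ(Δy_t−Δȳ)² = 60.0000
r_1(Δy) = -28.7778 / 60.0000 = -0.480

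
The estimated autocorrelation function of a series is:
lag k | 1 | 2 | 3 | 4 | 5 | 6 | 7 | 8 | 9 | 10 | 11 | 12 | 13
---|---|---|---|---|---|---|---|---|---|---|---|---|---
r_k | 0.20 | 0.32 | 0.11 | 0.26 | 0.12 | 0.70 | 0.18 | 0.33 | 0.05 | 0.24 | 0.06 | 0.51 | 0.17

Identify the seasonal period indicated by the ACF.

6

The largest autocorrelation is r_6 = 0.70, with a weaker echo at lag 12 (0.51); the remaining lags stay at or below 0.33.
The dominant spike at lag 6 indicates a seasonal period of 6.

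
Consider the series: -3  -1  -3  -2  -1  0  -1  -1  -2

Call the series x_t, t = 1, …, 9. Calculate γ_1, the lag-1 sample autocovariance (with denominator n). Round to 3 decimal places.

0.064

Mean x̄ = (-3 − 1 − 3 − 2 − 1 + 0 − 1 − 1 − 2)/9 = -1.5556
Σ_{t=1}^{8}(x_t−x̄)(x_{t+1}−x̄) = 0.5802
γ_1 = 0.5802 / 9 = 0.064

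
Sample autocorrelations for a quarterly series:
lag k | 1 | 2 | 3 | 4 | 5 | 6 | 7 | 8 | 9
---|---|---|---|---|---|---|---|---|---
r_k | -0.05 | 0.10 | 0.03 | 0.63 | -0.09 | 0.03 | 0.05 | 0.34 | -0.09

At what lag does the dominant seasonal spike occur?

The largest autocorrelation is r_4 = 0.63, with a weaker echo at lag 8 (0.34); the remaining lags stay at or below 0.10.
The dominant spike at lag 4 indicates a seasonal period of 4.

4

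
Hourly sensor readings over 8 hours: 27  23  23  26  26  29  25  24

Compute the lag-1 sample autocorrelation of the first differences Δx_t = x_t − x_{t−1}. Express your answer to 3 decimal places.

First differences Δx: -4, 0, 3, 0, 3, -4, -1
Mean of differences = -0.4286
Numerator Σ(Δx_t−Δx̄)(Δx_{t+1}−Δx̄) = -7.3265
Denominator Σ(Δx_t−Δx̄)² = 49.7143
r_1(Δx) = -7.3265 / 49.7143 = -0.147

-0.147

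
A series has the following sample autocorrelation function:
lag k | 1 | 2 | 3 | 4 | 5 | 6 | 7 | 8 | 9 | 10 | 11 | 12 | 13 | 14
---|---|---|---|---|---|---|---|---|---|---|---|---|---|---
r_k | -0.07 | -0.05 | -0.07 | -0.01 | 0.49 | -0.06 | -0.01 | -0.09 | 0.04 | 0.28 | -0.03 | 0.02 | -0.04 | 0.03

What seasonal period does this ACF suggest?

The largest autocorrelation is r_5 = 0.49, with a weaker echo at lag 10 (0.28); the remaining lags stay at or below 0.04.
The dominant spike at lag 5 indicates a seasonal period of 5.

5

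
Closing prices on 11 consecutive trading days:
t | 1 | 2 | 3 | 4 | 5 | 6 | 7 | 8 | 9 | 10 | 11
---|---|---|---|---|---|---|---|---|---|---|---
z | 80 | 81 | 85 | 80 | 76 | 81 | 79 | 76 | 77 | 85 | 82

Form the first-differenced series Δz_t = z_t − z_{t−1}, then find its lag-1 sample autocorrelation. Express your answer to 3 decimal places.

-0.235

First differences Δz: 1, 4, -5, -4, 5, -2, -3, 1, 8, -3
Mean of differences = 0.2000
Numerator Σ(Δz_t−Δz̄)(Δz_{t+1}−Δz̄) = -39.8400
Denominator Σ(Δz_t−Δz̄)² = 169.6000
r_1(Δz) = -39.8400 / 169.6000 = -0.235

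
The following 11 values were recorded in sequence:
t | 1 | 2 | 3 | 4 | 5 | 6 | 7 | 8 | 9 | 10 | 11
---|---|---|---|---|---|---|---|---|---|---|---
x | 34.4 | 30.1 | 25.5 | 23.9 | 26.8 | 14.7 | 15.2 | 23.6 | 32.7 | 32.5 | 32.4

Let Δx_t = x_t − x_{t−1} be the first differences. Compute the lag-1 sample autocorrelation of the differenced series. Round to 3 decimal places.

0.173

First differences Δx: -4.3, -4.6, -1.6, 2.9, -12.1, 0.5, 8.4, 9.1, -0.2, -0.1
Mean of differences = -0.2000
Numerator Σ(Δx_t−Δx̄)(Δx_{t+1}−Δx̄) = 60.6400
Denominator Σ(Δx_t−Δx̄)² = 350.3000
r_1(Δx) = 60.6400 / 350.3000 = 0.173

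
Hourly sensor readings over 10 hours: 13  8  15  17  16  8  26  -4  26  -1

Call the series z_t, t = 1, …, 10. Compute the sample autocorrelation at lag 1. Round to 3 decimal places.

-0.768

Mean z̄ = (13 + 8 + 15 + 17 + 16 + 8 + 26 − 4 + 26 − 1)/10 = 12.4000
Numerator Σ_{t=1}^{9}(z_t−z̄)(z_{t+1}−z̄) = -689.5600
Denominator Σ(z_t−z̄)² = 898.4000
r_1 = -689.5600 / 898.4000 = -0.768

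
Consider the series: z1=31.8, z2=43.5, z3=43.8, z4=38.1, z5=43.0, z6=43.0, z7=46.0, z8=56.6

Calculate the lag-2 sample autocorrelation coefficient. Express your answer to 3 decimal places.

Mean z̄ = (31.8 + 43.5 + 43.8 + 38.1 + 43.0 + 43.0 + 46.0 + 56.6)/8 = 43.2250
Numerator Σ_{t=1}^{6}(z_t−z̄)(z_{t+2}−z̄) = -10.5888
Denominator Σ(z_t−z̄)² = 343.8950
r_2 = -10.5888 / 343.8950 = -0.031

-0.031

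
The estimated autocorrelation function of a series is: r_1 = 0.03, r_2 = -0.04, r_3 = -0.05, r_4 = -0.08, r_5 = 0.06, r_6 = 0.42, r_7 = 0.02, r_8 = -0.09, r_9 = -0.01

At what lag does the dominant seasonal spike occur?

The largest autocorrelation is r_6 = 0.42; the remaining lags stay at or below 0.06.
The dominant spike at lag 6 indicates a seasonal period of 6.

6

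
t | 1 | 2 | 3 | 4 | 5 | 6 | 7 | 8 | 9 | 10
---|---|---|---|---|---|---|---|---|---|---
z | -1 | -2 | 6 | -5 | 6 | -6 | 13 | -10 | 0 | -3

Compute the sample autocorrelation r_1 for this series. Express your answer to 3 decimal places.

Mean z̄ = (-1 − 2 + 6 − 5 + 6 − 6 + 13 − 10 + 0 − 3)/10 = -0.2000
Numerator Σ_{t=1}^{9}(z_t−z̄)(z_{t+1}−z̄) = -313.6400
Denominator Σ(z_t−z̄)² = 415.6000
r_1 = -313.6400 / 415.6000 = -0.755

-0.755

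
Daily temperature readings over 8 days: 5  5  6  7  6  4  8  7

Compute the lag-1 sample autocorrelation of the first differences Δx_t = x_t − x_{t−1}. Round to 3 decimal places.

First differences Δx: 0, 1, 1, -1, -2, 4, -1
Mean of differences = 0.2857
Numerator Σ(Δx_t−Δx̄)(Δx_{t+1}−Δx̄) = -10.9388
Denominator Σ(Δx_t−Δx̄)² = 23.4286
r_1(Δx) = -10.9388 / 23.4286 = -0.467

-0.467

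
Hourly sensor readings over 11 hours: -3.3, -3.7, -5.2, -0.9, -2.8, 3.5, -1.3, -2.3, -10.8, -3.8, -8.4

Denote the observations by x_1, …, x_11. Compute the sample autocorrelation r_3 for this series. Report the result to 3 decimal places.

-0.434

Mean x̄ = (-3.3 − 3.7 − 5.2 − 0.9 − 2.8 + 3.5 − 1.3 − 2.3 − 10.8 − 3.8 − 8.4)/11 = -3.5455
Numerator Σ_{t=1}^{8}(x_t−x̄)(x_{t+3}−x̄) = -61.9835
Denominator Σ(x_t−x̄)² = 142.8673
r_3 = -61.9835 / 142.8673 = -0.434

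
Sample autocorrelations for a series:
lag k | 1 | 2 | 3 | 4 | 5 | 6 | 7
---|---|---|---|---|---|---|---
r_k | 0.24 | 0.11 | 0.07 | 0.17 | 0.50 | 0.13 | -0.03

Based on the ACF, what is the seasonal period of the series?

5

The largest autocorrelation is r_5 = 0.50; the remaining lags stay at or below 0.24. The elevated value at lag 1 (0.24), dropping to 0.11 at lag 2, reflects decaying short-term dependence rather than seasonality.
The dominant spike at lag 5 indicates a seasonal period of 5.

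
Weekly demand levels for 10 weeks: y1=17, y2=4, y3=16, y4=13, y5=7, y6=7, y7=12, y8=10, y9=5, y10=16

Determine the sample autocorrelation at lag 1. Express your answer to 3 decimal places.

-0.443

Mean ȳ = (17 + 4 + 16 + 13 + 7 + 7 + 12 + 10 + 5 + 16)/10 = 10.7000
Numerator Σ_{t=1}^{9}(y_t−ȳ)(y_{t+1}−ȳ) = -92.2900
Denominator Σ(y_t−ȳ)² = 208.1000
r_1 = -92.2900 / 208.1000 = -0.443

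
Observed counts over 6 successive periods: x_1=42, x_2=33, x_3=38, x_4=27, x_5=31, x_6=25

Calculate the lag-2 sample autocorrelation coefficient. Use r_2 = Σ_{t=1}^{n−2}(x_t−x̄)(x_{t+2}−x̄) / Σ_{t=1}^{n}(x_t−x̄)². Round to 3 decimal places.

0.394

Mean x̄ = (42 + 33 + 38 + 27 + 31 + 25)/6 = 32.6667
Σ(x_t−x̄)(x_{t+2}−x̄) = (49.7778) + (-1.8889) + (-8.8889) + (43.4444) = 82.4444
Denominator Σ(x_t−x̄)² = 209.3333
r_2 = 82.4444 / 209.3333 = 0.394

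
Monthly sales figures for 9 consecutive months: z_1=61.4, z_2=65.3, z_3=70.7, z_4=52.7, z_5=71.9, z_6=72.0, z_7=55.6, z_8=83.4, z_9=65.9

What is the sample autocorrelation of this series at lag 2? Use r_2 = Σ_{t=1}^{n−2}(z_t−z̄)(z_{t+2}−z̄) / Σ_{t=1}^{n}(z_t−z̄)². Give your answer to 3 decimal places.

-0.024

Mean z̄ = (61.4 + 65.3 + 70.7 + 52.7 + 71.9 + 72.0 + 55.6 + 83.4 + 65.9)/9 = 66.5444
Σ(z_t−z̄)(z_{t+2}−z̄) = (-21.3780) + (17.2286) + (22.2553) + (-75.5291) + (-58.6136) + (91.9564) + (7.0531) = -17.0273
Denominator Σ(z_t−z̄)² = 699.7022
r_2 = -17.0273 / 699.7022 = -0.024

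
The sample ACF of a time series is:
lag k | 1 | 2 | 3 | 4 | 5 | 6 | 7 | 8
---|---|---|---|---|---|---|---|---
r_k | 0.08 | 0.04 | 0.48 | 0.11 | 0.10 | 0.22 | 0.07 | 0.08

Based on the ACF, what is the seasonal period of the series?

The largest autocorrelation is r_3 = 0.48, with a weaker echo at lag 6 (0.22); the remaining lags stay at or below 0.11.
The dominant spike at lag 3 indicates a seasonal period of 3.

3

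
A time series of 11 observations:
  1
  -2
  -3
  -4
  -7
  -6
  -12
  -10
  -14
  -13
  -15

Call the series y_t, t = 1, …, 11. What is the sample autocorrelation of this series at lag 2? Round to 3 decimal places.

0.513

Mean ȳ = (1 − 2 − 3 − 4 − 7 − 6 − 12 − 10 − 14 − 13 − 15)/11 = -7.7273
Numerator Σ_{t=1}^{9}(y_t−ȳ)(y_{t+2}−ȳ) = 149.8512
Denominator Σ(y_t−ȳ)² = 292.1818
r_2 = 149.8512 / 292.1818 = 0.513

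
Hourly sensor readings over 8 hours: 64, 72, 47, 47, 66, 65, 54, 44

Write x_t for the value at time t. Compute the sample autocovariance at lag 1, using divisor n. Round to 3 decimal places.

6.061

Mean x̄ = (64 + 72 + 47 + 47 + 66 + 65 + 54 + 44)/8 = 57.3750
Σ_{t=1}^{7}(x_t−x̄)(x_{t+1}−x̄) = 48.4844
γ_1 = 48.4844 / 8 = 6.061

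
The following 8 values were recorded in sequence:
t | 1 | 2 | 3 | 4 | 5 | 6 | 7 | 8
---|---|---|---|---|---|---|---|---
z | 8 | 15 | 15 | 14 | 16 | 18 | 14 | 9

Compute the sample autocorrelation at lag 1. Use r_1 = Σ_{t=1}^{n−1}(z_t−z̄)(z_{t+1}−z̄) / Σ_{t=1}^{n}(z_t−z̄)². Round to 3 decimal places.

Mean z̄ = (8 + 15 + 15 + 14 + 16 + 18 + 14 + 9)/8 = 13.6250
Deviations from mean: -5.6250, 1.3750, 1.3750, 0.3750, 2.3750, 4.3750, 0.3750, -4.6250
Numerator Σ_{t=1}^{7}(z_t−z̄)(z_{t+1}−z̄) = 5.8594
Denominator Σ(z_t−z̄)² = 81.8750
r_1 = 5.8594 / 81.8750 = 0.072

0.072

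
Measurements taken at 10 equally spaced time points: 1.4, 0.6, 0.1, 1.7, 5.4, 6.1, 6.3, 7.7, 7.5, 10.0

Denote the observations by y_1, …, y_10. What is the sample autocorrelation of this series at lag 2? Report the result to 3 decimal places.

Mean ȳ = (1.4 + 0.6 + 0.1 + 1.7 + 5.4 + 6.1 + 6.3 + 7.7 + 7.5 + 10.0)/10 = 4.6800
Numerator Σ_{t=1}^{8}(y_t−ȳ)(y_{t+2}−ȳ) = 45.7412
Denominator Σ(y_t−ȳ)² = 107.7960
r_2 = 45.7412 / 107.7960 = 0.424

0.424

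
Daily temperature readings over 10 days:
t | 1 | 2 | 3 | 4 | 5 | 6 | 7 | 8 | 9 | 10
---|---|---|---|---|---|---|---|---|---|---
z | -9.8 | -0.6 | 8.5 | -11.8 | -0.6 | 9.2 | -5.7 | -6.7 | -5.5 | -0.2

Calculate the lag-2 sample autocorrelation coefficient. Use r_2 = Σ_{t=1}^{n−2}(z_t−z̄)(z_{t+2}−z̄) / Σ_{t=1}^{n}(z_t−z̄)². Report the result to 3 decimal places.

-0.543

Mean z̄ = (-9.8 − 0.6 + 8.5 − 11.8 − 0.6 + 9.2 − 5.7 − 6.7 − 5.5 − 0.2)/10 = -2.3200
Numerator Σ_{t=1}^{8}(z_t−z̄)(z_{t+2}−z̄) = -242.6468
Denominator Σ(z_t−z̄)² = 446.7360
r_2 = -242.6468 / 446.7360 = -0.543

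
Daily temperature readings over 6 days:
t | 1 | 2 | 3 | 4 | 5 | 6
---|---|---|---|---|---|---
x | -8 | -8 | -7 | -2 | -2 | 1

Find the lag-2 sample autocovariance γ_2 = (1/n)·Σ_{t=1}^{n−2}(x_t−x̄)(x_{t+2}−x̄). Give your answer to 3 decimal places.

1.241

Mean x̄ = (-8 − 8 − 7 − 2 − 2 + 1)/6 = -4.3333
Deviations: -3.6667, -3.6667, -2.6667, 2.3333, 2.3333, 5.3333
Σ_{t=1}^{4}(x_t−x̄)(x_{t+2}−x̄) = 7.4444
γ_2 = 7.4444 / 6 = 1.241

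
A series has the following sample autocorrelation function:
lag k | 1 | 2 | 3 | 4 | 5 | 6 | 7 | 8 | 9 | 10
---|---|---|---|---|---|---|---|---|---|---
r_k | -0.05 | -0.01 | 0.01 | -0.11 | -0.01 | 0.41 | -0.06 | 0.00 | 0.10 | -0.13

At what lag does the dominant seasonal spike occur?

6

The largest autocorrelation is r_6 = 0.41; the remaining lags stay at or below 0.10.
The dominant spike at lag 6 indicates a seasonal period of 6.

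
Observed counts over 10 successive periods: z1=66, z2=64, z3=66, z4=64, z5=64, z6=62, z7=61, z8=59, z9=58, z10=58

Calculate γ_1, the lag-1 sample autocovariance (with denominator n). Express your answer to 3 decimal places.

Mean z̄ = (66 + 64 + 66 + 64 + 64 + 62 + 61 + 59 + 58 + 58)/10 = 62.2000
Σ_{t=1}^{9}(z_t−z̄)(z_{t+1}−z̄) = 58.5600
γ_1 = 58.5600 / 10 = 5.856

5.856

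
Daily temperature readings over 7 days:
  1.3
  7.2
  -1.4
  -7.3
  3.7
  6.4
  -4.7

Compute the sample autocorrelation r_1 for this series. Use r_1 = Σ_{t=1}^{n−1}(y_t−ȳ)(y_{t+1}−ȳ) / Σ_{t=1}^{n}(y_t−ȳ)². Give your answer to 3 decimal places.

Mean ȳ = (1.3 + 7.2 − 1.4 − 7.3 + 3.7 + 6.4 − 4.7)/7 = 0.7429
Deviations from mean: 0.5571, 6.4571, -2.1429, -8.0429, 2.9571, 5.6571, -5.4429
Σ(y_t−ȳ)(y_{t+1}−ȳ) = (3.5976) + (-13.8367) + (17.2347) + (-23.7839) + (16.7290) + (-30.7910) = -30.8504
Denominator Σ(y_t−ȳ)² = 181.6571
r_1 = -30.8504 / 181.6571 = -0.170

-0.170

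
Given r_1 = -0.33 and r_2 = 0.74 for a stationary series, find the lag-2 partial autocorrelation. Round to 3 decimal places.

0.708

φ_{22} = (r_2 − r_1²) / (1 − r_1²)
r_1² = (-0.33)² = 0.1089
Numerator = 0.74 − 0.1089 = 0.6311; denominator = 1 − 0.1089 = 0.8911
φ_{22} = 0.6311 / 0.8911 = 0.708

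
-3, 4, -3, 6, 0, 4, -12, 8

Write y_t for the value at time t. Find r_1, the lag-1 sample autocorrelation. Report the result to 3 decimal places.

-0.636

Mean ȳ = (-3 + 4 − 3 + 6 + 0 + 4 − 12 + 8)/8 = 0.5000
Deviations from mean: -3.5000, 3.5000, -3.5000, 5.5000, -0.5000, 3.5000, -12.5000, 7.5000
Numerator Σ_{t=1}^{7}(y_t−ȳ)(y_{t+1}−ȳ) = -185.7500
Denominator Σ(y_t−ȳ)² = 292.0000
r_1 = -185.7500 / 292.0000 = -0.636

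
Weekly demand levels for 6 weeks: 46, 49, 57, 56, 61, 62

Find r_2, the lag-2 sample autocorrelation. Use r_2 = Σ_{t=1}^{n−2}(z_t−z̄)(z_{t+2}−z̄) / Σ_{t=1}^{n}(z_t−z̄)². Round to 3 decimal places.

Mean z̄ = (46 + 49 + 57 + 56 + 61 + 62)/6 = 55.1667
Deviations from mean: -9.1667, -6.1667, 1.8333, 0.8333, 5.8333, 6.8333
Σ(z_t−z̄)(z_{t+2}−z̄) = (-16.8056) + (-5.1389) + (10.6944) + (5.6944) = -5.5556
Denominator Σ(z_t−z̄)² = 206.8333
r_2 = -5.5556 / 206.8333 = -0.027

-0.027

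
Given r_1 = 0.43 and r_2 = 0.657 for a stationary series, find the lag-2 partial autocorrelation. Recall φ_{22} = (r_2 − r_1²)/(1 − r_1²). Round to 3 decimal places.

φ_{22} = (r_2 − r_1²) / (1 − r_1²)
r_1² = (0.43)² = 0.1849
Numerator = 0.657 − 0.1849 = 0.4721; denominator = 1 − 0.1849 = 0.8151
φ_{22} = 0.4721 / 0.8151 = 0.579

0.579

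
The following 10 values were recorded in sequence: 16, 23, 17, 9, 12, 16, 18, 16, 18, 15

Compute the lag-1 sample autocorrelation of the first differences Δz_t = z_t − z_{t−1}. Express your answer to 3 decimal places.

First differences Δz: 7, -6, -8, 3, 4, 2, -2, 2, -3
Mean of differences = -0.1111
Numerator Σ(Δz_t−Δz̄)(Δz_{t+1}−Δz̄) = -12.5679
Denominator Σ(Δz_t−Δz̄)² = 194.8889
r_1(Δz) = -12.5679 / 194.8889 = -0.064

-0.064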